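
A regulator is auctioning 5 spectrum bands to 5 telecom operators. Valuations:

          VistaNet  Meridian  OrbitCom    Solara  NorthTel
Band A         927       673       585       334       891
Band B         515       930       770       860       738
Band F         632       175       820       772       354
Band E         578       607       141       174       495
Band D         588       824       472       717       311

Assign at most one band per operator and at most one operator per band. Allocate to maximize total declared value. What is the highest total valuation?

Maximum total: $3973M

Optimal: VistaNet→Band E ($578M), Meridian→Band D ($824M), OrbitCom→Band F ($820M), Solara→Band B ($860M), NorthTel→Band A ($891M) — total 578+824+820+860+891 = $3973M.
Swapping NorthTel↔Meridian (NorthTel→Band D $311M, Meridian→Band A $673M) loses 731.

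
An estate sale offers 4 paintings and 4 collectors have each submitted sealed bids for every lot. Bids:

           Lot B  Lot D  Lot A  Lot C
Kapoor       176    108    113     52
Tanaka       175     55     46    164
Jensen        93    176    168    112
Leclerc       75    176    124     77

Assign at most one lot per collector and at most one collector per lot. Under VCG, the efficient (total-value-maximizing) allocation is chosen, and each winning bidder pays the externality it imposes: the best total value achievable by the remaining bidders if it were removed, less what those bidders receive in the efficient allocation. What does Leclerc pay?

Leclerc pays $8.

Efficient allocation: Kapoor→Lot B ($176), Tanaka→Lot C ($164), Jensen→Lot A ($168), Leclerc→Lot D ($176); total welfare W = $684.
Leclerc receives Lot D at value $176, so the others get W − 176 = $508.
Without Leclerc: best allocation of the remaining 3 bidders over all 4 lots is Kapoor→Lot B ($176), Tanaka→Lot C ($164), Jensen→Lot D ($176), total $516.
VCG payment = (others' best without Leclerc) − (others' welfare with Leclerc) = 516 − 508 = $8.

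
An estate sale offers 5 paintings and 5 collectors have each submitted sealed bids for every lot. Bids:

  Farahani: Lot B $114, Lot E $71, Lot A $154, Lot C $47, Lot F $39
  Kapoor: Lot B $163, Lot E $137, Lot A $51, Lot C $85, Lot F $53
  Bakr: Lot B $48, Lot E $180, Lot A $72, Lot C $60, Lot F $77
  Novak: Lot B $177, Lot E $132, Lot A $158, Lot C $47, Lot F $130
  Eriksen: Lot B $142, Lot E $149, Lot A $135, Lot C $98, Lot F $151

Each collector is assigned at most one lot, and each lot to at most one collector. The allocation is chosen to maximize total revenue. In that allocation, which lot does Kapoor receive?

Kapoor receives Lot C.

Optimal: Farahani→Lot A ($154), Kapoor→Lot C ($85), Bakr→Lot E ($180), Novak→Lot B ($177), Eriksen→Lot F ($151) — total 154+85+180+177+151 = $747.
Row-greedy (each collector in turn takes its best remaining lot) gives $725, worse by 22.
No other one-to-one assignment exceeds $747.
Kapoor's own top lot is Lot B ($163), but forcing Kapoor→Lot B and reassigning the rest optimally gives only $725 — worse by 22.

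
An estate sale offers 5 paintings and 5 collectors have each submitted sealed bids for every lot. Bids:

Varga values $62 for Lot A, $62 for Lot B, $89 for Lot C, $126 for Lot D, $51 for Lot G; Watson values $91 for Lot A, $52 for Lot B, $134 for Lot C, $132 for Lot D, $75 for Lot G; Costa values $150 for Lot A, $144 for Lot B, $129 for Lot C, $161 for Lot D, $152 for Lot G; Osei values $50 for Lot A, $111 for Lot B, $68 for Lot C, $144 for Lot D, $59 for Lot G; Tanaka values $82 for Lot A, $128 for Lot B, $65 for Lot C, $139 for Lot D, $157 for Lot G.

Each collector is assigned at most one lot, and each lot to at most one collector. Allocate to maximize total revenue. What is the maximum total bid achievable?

Max total: $678

Optimal: Varga→Lot D ($126), Watson→Lot C ($134), Costa→Lot A ($150), Osei→Lot B ($111), Tanaka→Lot G ($157) — total 126+134+150+111+157 = $678.
Column-greedy (each lot in turn goes to its best remaining collector) gives $607, worse by 71.
Next-best assignment: Varga→Lot B, Watson→Lot C, Costa→Lot A, Osei→Lot D, Tanaka→Lot G = $647.
Swapping Costa↔Watson (Costa→Lot C $129, Watson→Lot A $91) loses 64.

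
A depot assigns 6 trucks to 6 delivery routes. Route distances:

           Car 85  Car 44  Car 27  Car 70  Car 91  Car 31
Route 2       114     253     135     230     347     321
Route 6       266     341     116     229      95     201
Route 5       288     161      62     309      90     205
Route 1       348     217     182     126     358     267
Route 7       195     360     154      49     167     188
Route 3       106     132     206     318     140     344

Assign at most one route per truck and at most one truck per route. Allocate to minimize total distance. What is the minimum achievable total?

Optimal: Car 85→Route 2 (114 km), Car 44→Route 3 (132 km), Car 27→Route 5 (62 km), Car 70→Route 1 (126 km), Car 91→Route 6 (95 km), Car 31→Route 7 (188 km) — total 114+132+62+126+95+188 = 717 km.
Row-greedy (each truck in turn takes its cheapest remaining route) gives 1046 km, worse by 329.
Swapping Car 44↔Car 85 (Car 44→Route 2 253 km, Car 85→Route 3 106 km) adds 113.

Minimum total: 717 km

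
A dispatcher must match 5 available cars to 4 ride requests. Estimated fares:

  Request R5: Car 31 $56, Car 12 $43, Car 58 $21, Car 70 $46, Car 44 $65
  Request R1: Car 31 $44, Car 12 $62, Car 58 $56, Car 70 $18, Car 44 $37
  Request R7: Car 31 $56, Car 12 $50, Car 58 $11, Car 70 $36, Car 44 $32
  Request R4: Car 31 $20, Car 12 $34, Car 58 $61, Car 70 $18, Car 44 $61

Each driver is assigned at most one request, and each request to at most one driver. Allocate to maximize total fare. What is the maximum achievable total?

Optimal: Car 44→Request R5 ($65), Car 12→Request R1 ($62), Car 31→Request R7 ($56), Car 58→Request R4 ($61) — total 65+62+56+61 = $244.
Row-greedy (each driver in turn takes its best remaining request) gives $215, worse by 29.
Next-best assignment: Car 70→Request R5, Car 12→Request R1, Car 31→Request R7, Car 58→Request R4 = $225.

Max total: $244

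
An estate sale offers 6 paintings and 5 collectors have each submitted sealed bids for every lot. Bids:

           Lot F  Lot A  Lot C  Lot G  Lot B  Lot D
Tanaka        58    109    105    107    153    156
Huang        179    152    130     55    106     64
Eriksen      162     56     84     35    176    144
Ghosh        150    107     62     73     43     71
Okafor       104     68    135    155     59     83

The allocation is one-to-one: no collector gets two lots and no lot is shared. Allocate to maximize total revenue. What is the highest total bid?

Optimal: Tanaka→Lot D ($156), Huang→Lot A ($152), Eriksen→Lot B ($176), Ghosh→Lot F ($150), Okafor→Lot G ($155) — total 156+152+176+150+155 = $789.
Column-greedy (each lot in turn goes to its best remaining collector) gives $672, worse by 117.
Checked against all permutations: $789 is optimal.

Maximum total: $789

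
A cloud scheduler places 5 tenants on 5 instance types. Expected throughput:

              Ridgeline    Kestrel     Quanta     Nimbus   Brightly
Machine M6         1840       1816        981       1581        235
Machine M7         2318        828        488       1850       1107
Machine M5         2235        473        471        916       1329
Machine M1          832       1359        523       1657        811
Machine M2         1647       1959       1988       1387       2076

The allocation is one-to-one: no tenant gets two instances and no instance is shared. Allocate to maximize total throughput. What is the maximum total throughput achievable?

Optimal: Ridgeline→Machine M7 (2318 ops/s), Kestrel→Machine M6 (1816 ops/s), Quanta→Machine M2 (1988 ops/s), Nimbus→Machine M1 (1657 ops/s), Brightly→Machine M5 (1329 ops/s) — total 2318+1816+1988+1657+1329 = 9108 ops/s.
Row-greedy (each tenant in turn takes its best remaining instance) gives 8244 ops/s, worse by 864.
Next-best assignment: Ridgeline→Machine M5, Kestrel→Machine M6, Quanta→Machine M2, Nimbus→Machine M1, Brightly→Machine M7 = 8803 ops/s.

Max total: 9108 ops/s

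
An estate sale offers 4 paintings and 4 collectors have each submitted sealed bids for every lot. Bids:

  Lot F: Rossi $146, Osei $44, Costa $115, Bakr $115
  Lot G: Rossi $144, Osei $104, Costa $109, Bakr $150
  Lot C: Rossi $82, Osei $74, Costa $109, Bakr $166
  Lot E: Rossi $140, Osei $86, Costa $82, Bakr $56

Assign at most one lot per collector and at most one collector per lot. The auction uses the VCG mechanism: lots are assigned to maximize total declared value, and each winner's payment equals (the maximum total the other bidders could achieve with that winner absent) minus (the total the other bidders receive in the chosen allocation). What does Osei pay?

Osei pays $4.

Efficient allocation: Rossi→Lot E ($140), Osei→Lot G ($104), Costa→Lot F ($115), Bakr→Lot C ($166); total welfare W = $525.
Osei receives Lot G at value $104, so the others get W − 104 = $421.
Without Osei: best allocation of the remaining 3 bidders over all 4 lots is Rossi→Lot G ($144), Costa→Lot F ($115), Bakr→Lot C ($166), total $425.
VCG payment = (others' best without Osei) − (others' welfare with Osei) = 425 − 421 = $4.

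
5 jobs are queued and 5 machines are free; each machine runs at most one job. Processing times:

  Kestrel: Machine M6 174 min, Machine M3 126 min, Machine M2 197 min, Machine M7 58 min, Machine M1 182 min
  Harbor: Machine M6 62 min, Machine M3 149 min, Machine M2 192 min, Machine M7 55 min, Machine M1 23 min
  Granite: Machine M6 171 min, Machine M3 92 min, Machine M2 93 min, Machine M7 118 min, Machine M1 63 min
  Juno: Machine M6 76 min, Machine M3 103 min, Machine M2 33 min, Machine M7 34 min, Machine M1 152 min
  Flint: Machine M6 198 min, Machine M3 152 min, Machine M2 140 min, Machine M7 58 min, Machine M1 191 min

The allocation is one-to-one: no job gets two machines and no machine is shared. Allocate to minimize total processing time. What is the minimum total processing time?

Minimum total: 342 min

Optimal: Kestrel→Machine M3 (126 min), Harbor→Machine M6 (62 min), Granite→Machine M1 (63 min), Juno→Machine M2 (33 min), Flint→Machine M7 (58 min) — total 126+62+63+33+58 = 342 min.
Column-greedy (each machine in turn goes to its cheapest remaining job) gives 436 min, worse by 94.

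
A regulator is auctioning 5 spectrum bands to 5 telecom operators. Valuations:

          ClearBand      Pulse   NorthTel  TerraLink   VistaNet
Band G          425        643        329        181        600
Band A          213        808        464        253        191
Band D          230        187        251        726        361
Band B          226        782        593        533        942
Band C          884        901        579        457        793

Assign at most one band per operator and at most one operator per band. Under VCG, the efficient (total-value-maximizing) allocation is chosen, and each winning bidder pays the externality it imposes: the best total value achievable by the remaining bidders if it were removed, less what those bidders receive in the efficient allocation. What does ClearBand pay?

ClearBand pays $250M.

Efficient allocation: ClearBand→Band C ($884M), Pulse→Band A ($808M), NorthTel→Band G ($329M), TerraLink→Band D ($726M), VistaNet→Band B ($942M); total welfare W = $3689M.
ClearBand receives Band C at value $884M, so the others get W − 884 = $2805M.
Without ClearBand: best allocation of the remaining 4 bidders over all 5 bands is Pulse→Band A ($808M), NorthTel→Band C ($579M), TerraLink→Band D ($726M), VistaNet→Band B ($942M), total $3055M.
VCG payment = (others' best without ClearBand) − (others' welfare with ClearBand) = 3055 − 2805 = $250M.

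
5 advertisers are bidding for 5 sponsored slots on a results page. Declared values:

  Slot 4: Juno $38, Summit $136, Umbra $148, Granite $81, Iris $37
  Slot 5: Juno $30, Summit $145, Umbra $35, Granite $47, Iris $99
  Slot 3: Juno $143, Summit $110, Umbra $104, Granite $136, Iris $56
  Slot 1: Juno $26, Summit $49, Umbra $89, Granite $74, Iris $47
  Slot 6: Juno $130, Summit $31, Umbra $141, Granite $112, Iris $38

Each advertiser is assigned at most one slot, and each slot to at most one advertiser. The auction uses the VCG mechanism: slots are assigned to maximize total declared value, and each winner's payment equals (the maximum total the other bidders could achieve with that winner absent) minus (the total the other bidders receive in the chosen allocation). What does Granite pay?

Granite pays $49.

Efficient allocation: Juno→Slot 6 ($130), Summit→Slot 5 ($145), Umbra→Slot 4 ($148), Granite→Slot 3 ($136), Iris→Slot 1 ($47); total welfare W = $606.
Granite receives Slot 3 at value $136, so the others get W − 136 = $470.
Without Granite: best allocation of the remaining 4 bidders over all 5 slots is Juno→Slot 3 ($143), Summit→Slot 4 ($136), Umbra→Slot 6 ($141), Iris→Slot 5 ($99), total $519.
VCG payment = (others' best without Granite) − (others' welfare with Granite) = 519 − 470 = $49.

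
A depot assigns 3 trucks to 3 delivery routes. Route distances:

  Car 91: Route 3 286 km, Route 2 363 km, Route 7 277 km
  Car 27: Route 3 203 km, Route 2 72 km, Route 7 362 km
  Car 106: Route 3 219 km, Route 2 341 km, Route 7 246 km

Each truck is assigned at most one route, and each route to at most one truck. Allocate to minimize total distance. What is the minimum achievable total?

Optimal: Car 91→Route 7 (277 km), Car 27→Route 2 (72 km), Car 106→Route 3 (219 km) — total 277+72+219 = 568 km.
Column-greedy (each route in turn goes to its cheapest remaining truck) gives 821 km, worse by 253.
Next-best assignment: Car 91→Route 3, Car 27→Route 2, Car 106→Route 7 = 604 km.
Swapping Car 106↔Car 27 (Car 106→Route 2 341 km, Car 27→Route 3 203 km) adds 253.
Checked against all permutations: 568 km is optimal.

Minimum total: 568 km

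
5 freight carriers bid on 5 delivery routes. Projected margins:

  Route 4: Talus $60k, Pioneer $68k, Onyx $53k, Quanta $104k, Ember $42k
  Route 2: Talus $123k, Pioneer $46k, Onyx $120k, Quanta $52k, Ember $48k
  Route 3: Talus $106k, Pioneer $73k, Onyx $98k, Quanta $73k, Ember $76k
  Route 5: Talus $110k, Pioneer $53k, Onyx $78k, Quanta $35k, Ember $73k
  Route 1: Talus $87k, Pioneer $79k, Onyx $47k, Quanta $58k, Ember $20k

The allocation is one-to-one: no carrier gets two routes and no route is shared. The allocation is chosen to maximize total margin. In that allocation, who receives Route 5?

This is a one-to-one assignment (maximum-weight bipartite matching).
Optimal: Talus→Route 5 ($110k), Pioneer→Route 1 ($79k), Onyx→Route 2 ($120k), Quanta→Route 4 ($104k), Ember→Route 3 ($76k) — total 110+79+120+104+76 = $489k.
Row-greedy (each carrier in turn takes its best remaining route) gives $477k, worse by 12.
Next-best assignment: Talus→Route 3, Pioneer→Route 1, Onyx→Route 2, Quanta→Route 4, Ember→Route 5 = $482k.
Swapping Quanta↔Ember (Quanta→Route 3 $73k, Ember→Route 4 $42k) loses 65.
Talus's own top route is Route 2 ($123k), but forcing Talus→Route 2 and reassigning the rest optimally gives only $477k — worse by 12.

Talus receives Route 5.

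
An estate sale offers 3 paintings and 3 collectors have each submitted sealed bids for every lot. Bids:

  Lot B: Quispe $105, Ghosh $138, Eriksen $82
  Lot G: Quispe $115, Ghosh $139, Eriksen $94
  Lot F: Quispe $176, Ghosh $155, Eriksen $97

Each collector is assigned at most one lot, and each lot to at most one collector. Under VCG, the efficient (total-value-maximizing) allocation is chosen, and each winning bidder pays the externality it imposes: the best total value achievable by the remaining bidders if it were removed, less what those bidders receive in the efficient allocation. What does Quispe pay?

Efficient allocation: Quispe→Lot F ($176), Ghosh→Lot B ($138), Eriksen→Lot G ($94); total welfare W = $408.
Quispe receives Lot F at value $176, so the others get W − 176 = $232.
Without Quispe: best allocation of the remaining 2 bidders over all 3 lots is Ghosh→Lot F ($155), Eriksen→Lot G ($94), total $249.
VCG payment = (others' best without Quispe) − (others' welfare with Quispe) = 249 − 232 = $17.

Quispe pays $17.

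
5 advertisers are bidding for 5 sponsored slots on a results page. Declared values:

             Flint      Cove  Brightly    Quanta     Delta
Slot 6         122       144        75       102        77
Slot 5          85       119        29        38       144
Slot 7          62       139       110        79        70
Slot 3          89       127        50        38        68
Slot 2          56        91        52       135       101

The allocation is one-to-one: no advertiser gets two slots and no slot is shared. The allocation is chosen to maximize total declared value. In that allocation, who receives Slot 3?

Optimal: Flint→Slot 6 ($122), Cove→Slot 3 ($127), Brightly→Slot 7 ($110), Quanta→Slot 2 ($135), Delta→Slot 5 ($144) — total 122+127+110+135+144 = $638.
Max-entry greedy (repeatedly take the single best remaining cell) gives $622, worse by 16.
Next-best assignment: Flint→Slot 3, Cove→Slot 6, Brightly→Slot 7, Quanta→Slot 2, Delta→Slot 5 = $622.
Swapping Brightly↔Quanta (Brightly→Slot 2 $52, Quanta→Slot 7 $79) loses 114.
Cove's own top slot is Slot 6 ($144), but forcing Cove→Slot 6 and reassigning the rest optimally gives only $622 — worse by 16.

Cove receives Slot 3.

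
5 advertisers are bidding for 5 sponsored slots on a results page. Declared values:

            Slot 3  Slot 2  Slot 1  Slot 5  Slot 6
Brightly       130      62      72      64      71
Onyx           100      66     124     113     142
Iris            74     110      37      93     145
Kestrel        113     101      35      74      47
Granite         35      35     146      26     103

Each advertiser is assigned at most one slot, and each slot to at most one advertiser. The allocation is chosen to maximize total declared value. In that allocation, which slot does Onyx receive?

Optimal: Brightly→Slot 3 ($130), Onyx→Slot 5 ($113), Iris→Slot 6 ($145), Kestrel→Slot 2 ($101), Granite→Slot 1 ($146) — total 130+113+145+101+146 = $635.
Column-greedy (each slot in turn goes to its best remaining advertiser) gives $546, worse by 89.
No other one-to-one assignment exceeds $635.
Onyx's own top slot is Slot 6 ($142), but forcing Onyx→Slot 6 and reassigning the rest optimally gives only $612 — worse by 23.

Onyx receives Slot 5.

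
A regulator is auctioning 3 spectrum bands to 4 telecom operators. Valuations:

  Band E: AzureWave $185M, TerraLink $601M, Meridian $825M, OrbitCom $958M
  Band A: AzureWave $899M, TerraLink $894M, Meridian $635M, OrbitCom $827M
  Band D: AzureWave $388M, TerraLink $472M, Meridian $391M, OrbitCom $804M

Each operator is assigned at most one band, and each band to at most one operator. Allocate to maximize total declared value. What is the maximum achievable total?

Maximum total: $2528M

Optimal: Meridian→Band E ($825M), AzureWave→Band A ($899M), OrbitCom→Band D ($804M) — total 825+899+804 = $2528M.
Swapping Meridian↔OrbitCom (Meridian→Band D $391M, OrbitCom→Band E $958M) loses 280.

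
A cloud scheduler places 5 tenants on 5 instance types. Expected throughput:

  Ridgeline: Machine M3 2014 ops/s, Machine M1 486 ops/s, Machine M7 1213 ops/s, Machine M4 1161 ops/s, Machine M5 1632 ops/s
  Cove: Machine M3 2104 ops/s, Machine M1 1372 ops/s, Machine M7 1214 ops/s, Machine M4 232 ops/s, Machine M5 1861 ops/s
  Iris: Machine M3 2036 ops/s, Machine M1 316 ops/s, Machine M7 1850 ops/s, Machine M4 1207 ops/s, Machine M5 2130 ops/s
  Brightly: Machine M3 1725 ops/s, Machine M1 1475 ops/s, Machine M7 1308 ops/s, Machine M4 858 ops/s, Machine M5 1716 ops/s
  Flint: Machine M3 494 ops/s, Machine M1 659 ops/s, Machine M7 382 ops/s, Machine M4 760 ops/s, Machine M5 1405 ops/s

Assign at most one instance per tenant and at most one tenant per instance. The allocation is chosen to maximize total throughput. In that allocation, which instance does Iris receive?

Iris receives Machine M7.

This is a one-to-one assignment (maximum-weight bipartite matching).
Optimal: Ridgeline→Machine M4 (1161 ops/s), Cove→Machine M3 (2104 ops/s), Iris→Machine M7 (1850 ops/s), Brightly→Machine M1 (1475 ops/s), Flint→Machine M5 (1405 ops/s) — total 1161+2104+1850+1475+1405 = 7995 ops/s.
Max-entry greedy (repeatedly take the single best remaining cell) gives 7682 ops/s, worse by 313.
Next-best assignment: Ridgeline→Machine M3, Cove→Machine M5, Iris→Machine M7, Brightly→Machine M1, Flint→Machine M4 = 7960 ops/s.
Swapping Flint↔Brightly (Flint→Machine M1 659 ops/s, Brightly→Machine M5 1716 ops/s) loses 505.
No other one-to-one assignment exceeds 7995 ops/s.
Iris's own top instance is Machine M5 (2130 ops/s), but forcing Iris→Machine M5 and reassigning the rest optimally gives only 7682 ops/s — worse by 313.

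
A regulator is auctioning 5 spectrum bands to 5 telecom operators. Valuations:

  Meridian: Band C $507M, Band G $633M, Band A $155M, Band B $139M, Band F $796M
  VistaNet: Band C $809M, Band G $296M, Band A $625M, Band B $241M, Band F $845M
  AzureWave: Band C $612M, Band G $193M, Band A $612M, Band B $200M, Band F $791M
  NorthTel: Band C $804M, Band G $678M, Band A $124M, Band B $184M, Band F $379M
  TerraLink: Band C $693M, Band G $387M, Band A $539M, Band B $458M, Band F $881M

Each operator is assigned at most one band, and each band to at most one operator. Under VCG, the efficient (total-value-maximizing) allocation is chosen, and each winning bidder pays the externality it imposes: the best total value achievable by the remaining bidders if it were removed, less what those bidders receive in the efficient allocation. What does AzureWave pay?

Efficient allocation: Meridian→Band F ($796M), VistaNet→Band C ($809M), AzureWave→Band A ($612M), NorthTel→Band G ($678M), TerraLink→Band B ($458M); total welfare W = $3353M.
AzureWave receives Band A at value $612M, so the others get W − 612 = $2741M.
Without AzureWave: best allocation of the remaining 4 bidders over all 5 bands is Meridian→Band G ($633M), VistaNet→Band A ($625M), NorthTel→Band C ($804M), TerraLink→Band F ($881M), total $2943M.
VCG payment = (others' best without AzureWave) − (others' welfare with AzureWave) = 2943 − 2741 = $202M.

AzureWave pays $202M.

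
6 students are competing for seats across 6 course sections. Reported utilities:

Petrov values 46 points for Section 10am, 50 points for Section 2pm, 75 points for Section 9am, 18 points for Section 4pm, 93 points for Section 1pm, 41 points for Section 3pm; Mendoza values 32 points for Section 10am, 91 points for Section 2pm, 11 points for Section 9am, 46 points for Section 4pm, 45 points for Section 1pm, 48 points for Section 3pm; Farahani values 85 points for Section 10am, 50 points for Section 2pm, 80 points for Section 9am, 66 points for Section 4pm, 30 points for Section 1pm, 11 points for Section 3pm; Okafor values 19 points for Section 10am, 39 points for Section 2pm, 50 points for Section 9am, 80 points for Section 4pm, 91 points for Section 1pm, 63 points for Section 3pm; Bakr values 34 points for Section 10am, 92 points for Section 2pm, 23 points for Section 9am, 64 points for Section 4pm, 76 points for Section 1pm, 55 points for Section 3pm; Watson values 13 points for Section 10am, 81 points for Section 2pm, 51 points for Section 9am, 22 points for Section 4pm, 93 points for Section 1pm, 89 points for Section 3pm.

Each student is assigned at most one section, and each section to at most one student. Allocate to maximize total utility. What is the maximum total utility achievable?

Optimal: Petrov→Section 9am (75 points), Mendoza→Section 2pm (91 points), Farahani→Section 10am (85 points), Okafor→Section 4pm (80 points), Bakr→Section 1pm (76 points), Watson→Section 3pm (89 points) — total 75+91+85+80+76+89 = 496 points.
Row-greedy (each student in turn takes its best remaining section) gives 455 points, worse by 41.
Next-best assignment: Petrov→Section 9am, Mendoza→Section 2pm, Farahani→Section 10am, Okafor→Section 1pm, Bakr→Section 4pm, Watson→Section 3pm = 495 points.

Max total: 496 points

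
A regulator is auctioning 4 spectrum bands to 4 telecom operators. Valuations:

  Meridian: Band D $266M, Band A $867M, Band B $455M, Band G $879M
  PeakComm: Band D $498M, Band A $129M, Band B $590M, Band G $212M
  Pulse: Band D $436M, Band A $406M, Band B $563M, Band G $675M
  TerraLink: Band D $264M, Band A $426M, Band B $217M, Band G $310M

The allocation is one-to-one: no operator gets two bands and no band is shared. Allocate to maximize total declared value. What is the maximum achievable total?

Optimal: Meridian→Band A ($867M), PeakComm→Band B ($590M), Pulse→Band G ($675M), TerraLink→Band D ($264M) — total 867+590+675+264 = $2396M.
Row-greedy (each operator in turn takes its best remaining band) gives $2331M, worse by 65.

Maximum total: $2396M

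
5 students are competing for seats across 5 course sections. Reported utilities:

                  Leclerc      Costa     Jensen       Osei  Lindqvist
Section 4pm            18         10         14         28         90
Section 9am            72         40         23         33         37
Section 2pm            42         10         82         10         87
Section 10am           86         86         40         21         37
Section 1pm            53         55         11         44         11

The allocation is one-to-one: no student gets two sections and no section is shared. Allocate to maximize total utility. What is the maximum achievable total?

Maximum total: 374 points

Optimal: Leclerc→Section 9am (72 points), Costa→Section 10am (86 points), Jensen→Section 2pm (82 points), Osei→Section 1pm (44 points), Lindqvist→Section 4pm (90 points) — total 72+86+82+44+90 = 374 points.
Max-entry greedy (repeatedly take the single best remaining cell) gives 346 points, worse by 28.
No other one-to-one assignment exceeds 374 points.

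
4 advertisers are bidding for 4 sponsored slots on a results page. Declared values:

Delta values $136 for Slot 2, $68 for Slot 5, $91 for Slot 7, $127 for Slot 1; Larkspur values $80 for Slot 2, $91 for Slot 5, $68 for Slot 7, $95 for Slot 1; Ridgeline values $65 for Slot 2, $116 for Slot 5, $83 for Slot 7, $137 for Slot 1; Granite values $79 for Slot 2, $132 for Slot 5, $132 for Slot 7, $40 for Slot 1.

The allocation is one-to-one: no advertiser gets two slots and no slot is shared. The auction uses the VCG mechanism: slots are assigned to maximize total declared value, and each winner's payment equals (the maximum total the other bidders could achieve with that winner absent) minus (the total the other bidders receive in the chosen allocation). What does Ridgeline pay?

Ridgeline pays $4.

Efficient allocation: Delta→Slot 2 ($136), Larkspur→Slot 5 ($91), Ridgeline→Slot 1 ($137), Granite→Slot 7 ($132); total welfare W = $496.
Ridgeline receives Slot 1 at value $137, so the others get W − 137 = $359.
Without Ridgeline: best allocation of the remaining 3 bidders over all 4 slots is Delta→Slot 2 ($136), Larkspur→Slot 1 ($95), Granite→Slot 5 ($132), total $363.
VCG payment = (others' best without Ridgeline) − (others' welfare with Ridgeline) = 363 − 359 = $4.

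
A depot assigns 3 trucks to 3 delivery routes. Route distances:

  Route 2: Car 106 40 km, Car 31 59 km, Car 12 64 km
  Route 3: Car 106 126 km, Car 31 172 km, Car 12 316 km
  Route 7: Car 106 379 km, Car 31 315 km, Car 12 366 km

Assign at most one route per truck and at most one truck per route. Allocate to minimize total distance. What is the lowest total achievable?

Min total: 505 km

Optimal: Car 106→Route 3 (126 km), Car 31→Route 7 (315 km), Car 12→Route 2 (64 km) — total 126+315+64 = 505 km.
Row-greedy (each truck in turn takes its cheapest remaining route) gives 578 km, worse by 73.
Next-best assignment: Car 106→Route 3, Car 31→Route 2, Car 12→Route 7 = 551 km.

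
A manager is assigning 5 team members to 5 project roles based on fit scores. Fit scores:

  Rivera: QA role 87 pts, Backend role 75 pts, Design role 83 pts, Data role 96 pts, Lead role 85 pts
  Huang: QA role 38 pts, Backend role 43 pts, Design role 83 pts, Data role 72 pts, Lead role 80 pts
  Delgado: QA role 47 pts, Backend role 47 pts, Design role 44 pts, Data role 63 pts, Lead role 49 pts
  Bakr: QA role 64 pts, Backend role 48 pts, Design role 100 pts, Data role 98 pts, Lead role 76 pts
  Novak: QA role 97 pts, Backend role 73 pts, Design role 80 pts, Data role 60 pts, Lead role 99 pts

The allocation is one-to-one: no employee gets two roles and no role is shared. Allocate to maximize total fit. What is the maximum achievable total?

Maximum total: 420 pts

Optimal: Rivera→Data role (96 pts), Huang→Lead role (80 pts), Delgado→Backend role (47 pts), Bakr→Design role (100 pts), Novak→QA role (97 pts) — total 96+80+47+100+97 = 420 pts.
Max-entry greedy (repeatedly take the single best remaining cell) gives 385 pts, worse by 35.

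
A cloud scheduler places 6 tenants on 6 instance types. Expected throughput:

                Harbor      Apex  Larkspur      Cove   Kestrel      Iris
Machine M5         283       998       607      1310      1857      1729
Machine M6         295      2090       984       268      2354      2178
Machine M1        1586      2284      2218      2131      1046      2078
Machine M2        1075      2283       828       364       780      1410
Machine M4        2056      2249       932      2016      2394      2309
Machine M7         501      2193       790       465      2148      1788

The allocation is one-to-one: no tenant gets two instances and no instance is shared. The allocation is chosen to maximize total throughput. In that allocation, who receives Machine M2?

Optimal: Harbor→Machine M4 (2056 ops/s), Apex→Machine M2 (2283 ops/s), Larkspur→Machine M1 (2218 ops/s), Cove→Machine M5 (1310 ops/s), Kestrel→Machine M7 (2148 ops/s), Iris→Machine M6 (2178 ops/s) — total 2056+2283+2218+1310+2148+2178 = 12193 ops/s.
Next-best assignment: Harbor→Machine M4, Apex→Machine M2, Larkspur→Machine M1, Cove→Machine M5, Kestrel→Machine M6, Iris→Machine M7 = 12009 ops/s.
Apex's own top instance is Machine M1 (2284 ops/s), but forcing Apex→Machine M1 and reassigning the rest optimally gives only 10804 ops/s — worse by 1389.

Apex receives Machine M2.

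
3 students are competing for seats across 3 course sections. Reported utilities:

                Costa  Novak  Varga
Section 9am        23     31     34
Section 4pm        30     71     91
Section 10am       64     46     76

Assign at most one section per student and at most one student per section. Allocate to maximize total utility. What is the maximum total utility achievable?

Optimal: Costa→Section 10am (64 points), Novak→Section 9am (31 points), Varga→Section 4pm (91 points) — total 64+31+91 = 186 points.
Column-greedy (each section in turn goes to its best remaining student) gives 169 points, worse by 17.
Next-best assignment: Costa→Section 9am, Novak→Section 4pm, Varga→Section 10am = 170 points.
Swapping Varga↔Costa (Varga→Section 10am 76 points, Costa→Section 4pm 30 points) loses 49.
Checked against all permutations: 186 points is optimal.

Max total: 186 points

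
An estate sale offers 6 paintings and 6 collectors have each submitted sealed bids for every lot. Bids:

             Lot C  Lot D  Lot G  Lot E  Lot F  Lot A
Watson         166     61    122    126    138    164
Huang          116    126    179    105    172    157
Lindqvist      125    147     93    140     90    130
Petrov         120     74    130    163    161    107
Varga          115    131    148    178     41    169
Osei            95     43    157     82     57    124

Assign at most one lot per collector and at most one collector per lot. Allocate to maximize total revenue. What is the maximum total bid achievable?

Maximum total: $974

This is the linear assignment problem.
Optimal: Watson→Lot C ($166), Huang→Lot F ($172), Lindqvist→Lot D ($147), Petrov→Lot E ($163), Varga→Lot A ($169), Osei→Lot G ($157) — total 166+172+147+163+169+157 = $974.
Max-entry greedy (repeatedly take the single best remaining cell) gives $955, worse by 19.
No other one-to-one assignment exceeds $974.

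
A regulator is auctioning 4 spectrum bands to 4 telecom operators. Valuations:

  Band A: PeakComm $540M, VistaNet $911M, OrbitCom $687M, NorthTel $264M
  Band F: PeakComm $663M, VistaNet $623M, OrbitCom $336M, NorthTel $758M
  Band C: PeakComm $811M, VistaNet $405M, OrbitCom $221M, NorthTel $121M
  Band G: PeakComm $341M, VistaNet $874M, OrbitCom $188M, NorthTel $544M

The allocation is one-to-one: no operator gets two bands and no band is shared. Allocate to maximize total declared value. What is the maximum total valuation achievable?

Max total: $3130M

Optimal: PeakComm→Band C ($811M), VistaNet→Band G ($874M), OrbitCom→Band A ($687M), NorthTel→Band F ($758M) — total 811+874+687+758 = $3130M.
Max-entry greedy (repeatedly take the single best remaining cell) gives $2668M, worse by 462.
Next-best assignment: PeakComm→Band C, VistaNet→Band A, OrbitCom→Band G, NorthTel→Band F = $2668M.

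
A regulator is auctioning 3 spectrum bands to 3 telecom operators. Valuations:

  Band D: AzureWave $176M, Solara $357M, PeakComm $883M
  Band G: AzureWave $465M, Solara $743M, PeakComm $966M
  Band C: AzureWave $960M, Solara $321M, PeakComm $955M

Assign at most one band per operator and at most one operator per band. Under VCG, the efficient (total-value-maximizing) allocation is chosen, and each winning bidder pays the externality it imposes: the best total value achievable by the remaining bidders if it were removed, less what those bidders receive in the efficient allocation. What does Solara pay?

Solara pays $83M.

Efficient allocation: AzureWave→Band C ($960M), Solara→Band G ($743M), PeakComm→Band D ($883M); total welfare W = $2586M.
Solara receives Band G at value $743M, so the others get W − 743 = $1843M.
Without Solara: best allocation of the remaining 2 bidders over all 3 bands is AzureWave→Band C ($960M), PeakComm→Band G ($966M), total $1926M.
VCG payment = (others' best without Solara) − (others' welfare with Solara) = 1926 − 1843 = $83M.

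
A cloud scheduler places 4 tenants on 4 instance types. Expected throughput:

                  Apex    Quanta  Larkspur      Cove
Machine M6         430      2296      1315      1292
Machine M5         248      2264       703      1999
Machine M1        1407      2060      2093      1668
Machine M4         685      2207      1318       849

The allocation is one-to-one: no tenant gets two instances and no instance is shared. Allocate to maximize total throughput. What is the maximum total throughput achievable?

Maximum total: 7073 ops/s

Optimal: Apex→Machine M4 (685 ops/s), Quanta→Machine M6 (2296 ops/s), Larkspur→Machine M1 (2093 ops/s), Cove→Machine M5 (1999 ops/s) — total 685+2296+2093+1999 = 7073 ops/s.
Row-greedy (each tenant in turn takes its best remaining instance) gives 7020 ops/s, worse by 53.
Next-best assignment: Apex→Machine M1, Quanta→Machine M6, Larkspur→Machine M4, Cove→Machine M5 = 7020 ops/s.
Swapping Apex↔Larkspur (Apex→Machine M1 1407 ops/s, Larkspur→Machine M4 1318 ops/s) loses 53.
No other one-to-one assignment exceeds 7073 ops/s.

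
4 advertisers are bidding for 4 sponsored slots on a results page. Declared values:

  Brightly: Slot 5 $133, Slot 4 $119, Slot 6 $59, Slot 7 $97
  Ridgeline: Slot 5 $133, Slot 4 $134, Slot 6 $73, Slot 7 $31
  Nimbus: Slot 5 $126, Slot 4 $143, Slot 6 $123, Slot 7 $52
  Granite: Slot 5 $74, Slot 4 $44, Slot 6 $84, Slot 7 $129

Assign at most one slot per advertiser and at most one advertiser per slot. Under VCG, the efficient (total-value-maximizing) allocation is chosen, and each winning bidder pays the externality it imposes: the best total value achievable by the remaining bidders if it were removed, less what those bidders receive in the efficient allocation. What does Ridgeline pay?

Ridgeline pays $20.

Efficient allocation: Brightly→Slot 5 ($133), Ridgeline→Slot 4 ($134), Nimbus→Slot 6 ($123), Granite→Slot 7 ($129); total welfare W = $519.
Ridgeline receives Slot 4 at value $134, so the others get W − 134 = $385.
Without Ridgeline: best allocation of the remaining 3 bidders over all 4 slots is Brightly→Slot 5 ($133), Nimbus→Slot 4 ($143), Granite→Slot 7 ($129), total $405.
VCG payment = (others' best without Ridgeline) − (others' welfare with Ridgeline) = 405 − 385 = $20.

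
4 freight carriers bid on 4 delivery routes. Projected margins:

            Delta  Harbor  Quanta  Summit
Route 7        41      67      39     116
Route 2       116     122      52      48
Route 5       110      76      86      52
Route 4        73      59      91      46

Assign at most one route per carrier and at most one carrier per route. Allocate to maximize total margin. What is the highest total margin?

Max total: $439k

This is the linear assignment problem.
Optimal: Delta→Route 5 ($110k), Harbor→Route 2 ($122k), Quanta→Route 4 ($91k), Summit→Route 7 ($116k) — total 110+122+91+116 = $439k.
Row-greedy (each carrier in turn takes its best remaining route) gives $399k, worse by 40.
Next-best assignment: Delta→Route 2, Harbor→Route 5, Quanta→Route 4, Summit→Route 7 = $399k.
Checked against all permutations: $439k is optimal.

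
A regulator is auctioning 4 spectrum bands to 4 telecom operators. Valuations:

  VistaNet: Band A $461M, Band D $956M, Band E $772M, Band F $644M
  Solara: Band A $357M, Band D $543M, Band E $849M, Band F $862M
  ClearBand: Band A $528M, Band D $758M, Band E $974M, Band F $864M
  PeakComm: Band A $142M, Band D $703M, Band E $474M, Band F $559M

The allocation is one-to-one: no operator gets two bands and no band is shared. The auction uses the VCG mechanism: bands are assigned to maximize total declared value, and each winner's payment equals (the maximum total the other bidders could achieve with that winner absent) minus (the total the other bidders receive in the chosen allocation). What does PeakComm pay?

Efficient allocation: VistaNet→Band A ($461M), Solara→Band F ($862M), ClearBand→Band E ($974M), PeakComm→Band D ($703M); total welfare W = $3000M.
PeakComm receives Band D at value $703M, so the others get W − 703 = $2297M.
Without PeakComm: best allocation of the remaining 3 bidders over all 4 bands is VistaNet→Band D ($956M), Solara→Band F ($862M), ClearBand→Band E ($974M), total $2792M.
VCG payment = (others' best without PeakComm) − (others' welfare with PeakComm) = 2792 − 2297 = $495M.

PeakComm pays $495M.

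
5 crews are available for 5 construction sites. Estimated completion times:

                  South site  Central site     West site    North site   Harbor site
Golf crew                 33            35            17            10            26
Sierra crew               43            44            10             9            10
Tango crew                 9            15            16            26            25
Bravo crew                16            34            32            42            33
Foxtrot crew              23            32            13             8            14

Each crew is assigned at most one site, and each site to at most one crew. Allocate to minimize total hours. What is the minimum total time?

This is a one-to-one assignment (minimum-cost bipartite matching).
Optimal: Golf crew→North site (10 hours), Sierra crew→Harbor site (10 hours), Tango crew→Central site (15 hours), Bravo crew→South site (16 hours), Foxtrot crew→West site (13 hours) — total 10+10+15+16+13 = 64 hours.
Row-greedy (each crew in turn takes its cheapest remaining site) gives 94 hours, worse by 30.

Minimum total: 64 hours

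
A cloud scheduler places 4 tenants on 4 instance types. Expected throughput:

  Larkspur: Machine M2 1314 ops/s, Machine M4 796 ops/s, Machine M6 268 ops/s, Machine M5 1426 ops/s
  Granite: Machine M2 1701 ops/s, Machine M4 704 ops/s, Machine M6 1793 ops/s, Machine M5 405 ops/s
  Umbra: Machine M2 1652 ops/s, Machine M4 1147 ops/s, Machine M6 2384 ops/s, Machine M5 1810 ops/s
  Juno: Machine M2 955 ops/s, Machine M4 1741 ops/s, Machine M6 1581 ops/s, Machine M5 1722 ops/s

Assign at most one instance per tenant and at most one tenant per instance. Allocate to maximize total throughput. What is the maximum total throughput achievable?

Maximum total: 7252 ops/s

Treat this as an assignment problem: match each tenant to one instance.
Optimal: Larkspur→Machine M5 (1426 ops/s), Granite→Machine M2 (1701 ops/s), Umbra→Machine M6 (2384 ops/s), Juno→Machine M4 (1741 ops/s) — total 1426+1701+2384+1741 = 7252 ops/s.
Row-greedy (each tenant in turn takes its best remaining instance) gives 6612 ops/s, worse by 640.
Next-best assignment: Larkspur→Machine M2, Granite→Machine M6, Umbra→Machine M5, Juno→Machine M4 = 6658 ops/s.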